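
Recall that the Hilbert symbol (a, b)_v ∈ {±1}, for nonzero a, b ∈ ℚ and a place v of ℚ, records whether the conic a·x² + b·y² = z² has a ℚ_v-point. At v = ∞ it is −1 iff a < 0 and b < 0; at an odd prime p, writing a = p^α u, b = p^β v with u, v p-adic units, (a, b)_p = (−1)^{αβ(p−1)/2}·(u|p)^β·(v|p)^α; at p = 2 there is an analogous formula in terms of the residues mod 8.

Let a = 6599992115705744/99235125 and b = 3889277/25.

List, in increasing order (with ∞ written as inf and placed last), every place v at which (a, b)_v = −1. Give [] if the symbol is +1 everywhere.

[5, 7, 19, 29]

(a, b) ≡ (1077205, 79373) mod (ℚ^×)²; places V = {2, 3, 5, 7, 11, 17, 19, 23, 29, 47, ∞}.
(a,b)_5: α=-3, u≡4; β=-2, v≡2 (mod 5); (4|5)=+1, (2|5)=-1; sign (−1)^0·+1^-2·-1^-3 = -1.
(a,b)_47: α=2, u≡36; β=0, v≡18 (mod 47); (36|47)=+1, (18|47)=+1; sign (−1)^0·+1^0·+1^2 = +1.
(a,b)_23: α=1, u≡20; β=1, v≡13 (mod 23); (20|23)=-1, (13|23)=+1; sign (−1)^1·-1^1·+1^1 = +1.
(a,b)_2: α=4, β=0; u≡5, v≡5 (mod 8); ε(u)ε(v)=0·0, αω(v)=4·1, βω(u)=0·1; sum ≡ 0  ⇒  +1.
(a,b)_7: α=4, u≡5; β=3, v≡5 (mod 7); (5|7)=-1, (5|7)=-1; sign (−1)^0·-1^3·-1^4 = -1.
(a,b)_17: α=1, u≡12; β=1, v≡10 (mod 17); (12|17)=-1, (10|17)=-1; sign (−1)^0·-1^1·-1^1 = +1.
(a,b)_19: α=3, u≡13; β=0, v≡12 (mod 19); (13|19)=-1, (12|19)=-1; sign (−1)^0·-1^0·-1^3 = -1.
(a,b)_3: α=-8, u≡1; β=0, v≡2 (mod 3); (1|3)=+1, (2|3)=-1; sign (−1)^0·+1^0·-1^-8 = +1.
(a,b)_29: α=1, u≡28; β=1, v≡3 (mod 29); (28|29)=+1, (3|29)=-1; sign (−1)^0·+1^1·-1^1 = -1.
(a,b)_11: α=-2, u≡7; β=0, v≡6 (mod 11); (7|11)=-1, (6|11)=-1; sign (−1)^0·-1^0·-1^-2 = +1.
(a,b)_∞: sgn(1077205)=+, sgn(79373)=+, so +1.
Ram(1077205, 79373) = {5, 7, 19, 29}; no ℚ_5-point on the conic.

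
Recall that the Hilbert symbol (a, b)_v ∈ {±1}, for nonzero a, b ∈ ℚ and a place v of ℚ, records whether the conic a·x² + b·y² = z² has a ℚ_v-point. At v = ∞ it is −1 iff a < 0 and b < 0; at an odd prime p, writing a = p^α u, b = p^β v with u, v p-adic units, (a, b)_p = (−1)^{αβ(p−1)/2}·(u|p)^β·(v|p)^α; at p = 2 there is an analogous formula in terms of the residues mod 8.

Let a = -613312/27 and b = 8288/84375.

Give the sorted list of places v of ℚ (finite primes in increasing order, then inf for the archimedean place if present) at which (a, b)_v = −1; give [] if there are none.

(a, b) ≡ (-21, 7770) mod (ℚ^×)²; places V = {2, 3, 5, 7, 37, ∞}.
(a,b)_∞: sgn(-21)=−, sgn(7770)=+, so +1.
(a,b)_7: α=1, u≡4; β=1, v≡2 (mod 7); (4|7)=+1, (2|7)=+1; sign (−1)^1·+1^1·+1^1 = -1.
(a,b)_5: α=0, u≡4; β=-5, v≡4 (mod 5); (4|5)=+1, (4|5)=+1; sign (−1)^0·+1^-5·+1^0 = +1.
(a,b)_37: α=2, u≡30; β=1, v≡10 (mod 37); (30|37)=+1, (10|37)=+1; sign (−1)^0·+1^1·+1^2 = +1.
(a,b)_2: α=6, β=5; u≡3, v≡5 (mod 8); ε(u)ε(v)=1·0, αω(v)=6·1, βω(u)=5·1; sum ≡ 1  ⇒  -1.
(a,b)_3: α=-3, u≡2; β=-3, v≡1 (mod 3); (2|3)=-1, (1|3)=+1; sign (−1)^1·-1^-3·+1^-3 = +1.
|Ram(-21, 7770)| = 2, even; anisotropic at {2, 7}.

[2, 7]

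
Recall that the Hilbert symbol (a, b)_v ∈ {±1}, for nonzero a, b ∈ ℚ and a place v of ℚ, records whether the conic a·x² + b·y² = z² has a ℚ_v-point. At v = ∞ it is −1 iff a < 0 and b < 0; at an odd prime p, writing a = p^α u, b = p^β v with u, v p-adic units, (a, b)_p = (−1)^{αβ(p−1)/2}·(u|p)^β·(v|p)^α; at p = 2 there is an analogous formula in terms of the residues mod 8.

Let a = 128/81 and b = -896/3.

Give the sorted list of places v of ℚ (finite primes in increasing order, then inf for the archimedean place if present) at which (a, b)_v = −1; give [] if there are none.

(a, b) ≡ (2, -42) mod (ℚ^×)²; places V = {2, 3, 7, ∞}.
(a,b)_∞: sgn(2)=+, sgn(-42)=−, so +1.
(a,b)_7: α=0, u≡4; β=1, v≡4 (mod 7); (4|7)=+1, (4|7)=+1; sign (−1)^0·+1^1·+1^0 = +1.
(a,b)_3: α=-4, u≡2; β=-1, v≡1 (mod 3); (2|3)=-1, (1|3)=+1; sign (−1)^0·-1^-1·+1^-4 = -1.
(a,b)_2: α=7, β=7; u≡1, v≡3 (mod 8); ε(u)ε(v)=0·1, αω(v)=7·1, βω(u)=7·0; sum ≡ 1  ⇒  -1.
|Ram(2, -42)| = 2, even; anisotropic at {2, 3}.

[2, 3]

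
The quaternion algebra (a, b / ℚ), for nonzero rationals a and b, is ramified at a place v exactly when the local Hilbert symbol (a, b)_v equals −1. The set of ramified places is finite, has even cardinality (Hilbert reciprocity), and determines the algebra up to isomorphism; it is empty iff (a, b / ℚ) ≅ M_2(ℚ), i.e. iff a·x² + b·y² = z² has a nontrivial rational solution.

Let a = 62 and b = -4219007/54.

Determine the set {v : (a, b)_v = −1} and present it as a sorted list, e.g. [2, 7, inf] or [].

[3, 31]

(a, b) ≡ (62, -70122) mod (ℚ^×)²; places V = {2, 3, 13, 19, 29, 31, ∞}.
(a,b)_31: α=1, u≡2; β=1, v≡28 (mod 31); (2|31)=+1, (28|31)=+1; sign (−1)^1·+1^1·+1^1 = -1.
(a,b)_29: α=0, u≡4; β=1, v≡12 (mod 29); (4|29)=+1, (12|29)=-1; sign (−1)^0·+1^1·-1^0 = +1.
(a,b)_3: α=0, u≡2; β=-3, v≡2 (mod 3); (2|3)=-1, (2|3)=-1; sign (−1)^0·-1^-3·-1^0 = -1.
(a,b)_19: α=0, u≡5; β=2, v≡7 (mod 19); (5|19)=+1, (7|19)=+1; sign (−1)^0·+1^2·+1^0 = +1.
(a,b)_13: α=0, u≡10; β=1, v≡3 (mod 13); (10|13)=+1, (3|13)=+1; sign (−1)^0·+1^1·+1^0 = +1.
(a,b)_∞: sgn(62)=+, sgn(-70122)=−, so +1.
(a,b)_2: α=1, β=-1; u≡7, v≡3 (mod 8); ε(u)ε(v)=1·1, αω(v)=1·1, βω(u)=-1·0; sum ≡ 0  ⇒  +1.
(62, -70122 / ℚ) ramifies at {3, 31}: a division algebra.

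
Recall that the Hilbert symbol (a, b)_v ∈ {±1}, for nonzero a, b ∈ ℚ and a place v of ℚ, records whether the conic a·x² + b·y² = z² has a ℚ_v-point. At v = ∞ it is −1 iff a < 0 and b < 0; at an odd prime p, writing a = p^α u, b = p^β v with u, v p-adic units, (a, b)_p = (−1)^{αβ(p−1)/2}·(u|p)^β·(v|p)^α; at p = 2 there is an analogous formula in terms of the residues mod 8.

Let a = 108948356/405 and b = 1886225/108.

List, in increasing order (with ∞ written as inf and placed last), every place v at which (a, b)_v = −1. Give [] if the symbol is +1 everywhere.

[5, 11]

Mod squares: a ≡ 1045, b ≡ 627. Check v ∈ {∞, 2, 3, 5, 11, 19}.
v=5: a=5^-1·(≡1), b=5^2·(≡3) mod 5; (1|5)=+1, (3|5)=-1; (−1)^{-1·2·2}·(+1)^2·(-1)^-1 = -1.
v=19: a=19^5·(≡1), b=19^3·(≡8) mod 19; (1|19)=+1, (8|19)=-1; (−1)^{5·3·9}·(+1)^3·(-1)^5 = +1.
v=11: a=11^1·(≡2), b=11^1·(≡2) mod 11; (2|11)=-1, (2|11)=-1; (−1)^{1·1·5}·(-1)^1·(-1)^1 = -1.
v=3: a=3^-4·(≡1), b=3^-3·(≡2) mod 3; (1|3)=+1, (2|3)=-1; (−1)^{-4·-3·1}·(+1)^-3·(-1)^-4 = +1.
v=2: v_2(a)=2, v_2(b)=-2; units ≡ 5, 3 (mod 8); ε·ε+αω+βω = 0·1+2·1+-2·1 ≡ 0  ⇒  (a,b)_2 = +1.
v=∞: 1045 > 0 and 627 > 0  ⇒  (a,b)_∞ = +1.
(1045, 627 / ℚ) ramifies at {5, 11}: a division algebra.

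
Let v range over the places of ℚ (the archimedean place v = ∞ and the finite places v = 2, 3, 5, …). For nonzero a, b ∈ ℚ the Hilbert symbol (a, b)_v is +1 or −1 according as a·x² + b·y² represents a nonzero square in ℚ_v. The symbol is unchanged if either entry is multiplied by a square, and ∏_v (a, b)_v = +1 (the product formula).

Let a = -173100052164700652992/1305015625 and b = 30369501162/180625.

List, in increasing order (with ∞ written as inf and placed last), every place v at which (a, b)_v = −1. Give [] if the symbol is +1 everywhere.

[7, 13]

(a, b) ≡ (-7, 190762) mod (ℚ^×)²; places V = {2, 3, 5, 7, 11, 13, 17, 19, 23, 29, ∞}.
(a,b)_13: α=2, u≡11; β=1, v≡10 (mod 13); (11|13)=-1, (10|13)=+1; sign (−1)^0·-1^1·+1^2 = -1.
(a,b)_∞: sgn(-7)=−, sgn(190762)=+, so +1.
(a,b)_19: α=2, u≡15; β=2, v≡18 (mod 19); (15|19)=-1, (18|19)=-1; sign (−1)^0·-1^2·-1^2 = +1.
(a,b)_11: α=2, u≡4; β=1, v≡2 (mod 11); (4|11)=+1, (2|11)=-1; sign (−1)^0·+1^1·-1^2 = +1.
(a,b)_7: α=7, u≡6; β=2, v≡3 (mod 7); (6|7)=-1, (3|7)=-1; sign (−1)^0·-1^2·-1^7 = -1.
(a,b)_23: α=2, u≡13; β=1, v≡19 (mod 23); (13|23)=+1, (19|23)=-1; sign (−1)^0·+1^1·-1^2 = +1.
(a,b)_5: α=-6, u≡3; β=-4, v≡3 (mod 5); (3|5)=-1, (3|5)=-1; sign (−1)^0·-1^-4·-1^-6 = +1.
(a,b)_29: α=2, u≡16; β=1, v≡28 (mod 29); (16|29)=+1, (28|29)=+1; sign (−1)^0·+1^1·+1^2 = +1.
(a,b)_3: α=0, u≡2; β=2, v≡1 (mod 3); (2|3)=-1, (1|3)=+1; sign (−1)^0·-1^2·+1^0 = +1.
(a,b)_17: α=-4, u≡5; β=-2, v≡5 (mod 17); (5|17)=-1, (5|17)=-1; sign (−1)^0·-1^-2·-1^-4 = +1.
(a,b)_2: α=6, β=1; u≡1, v≡5 (mod 8); ε(u)ε(v)=0·0, αω(v)=6·1, βω(u)=1·0; sum ≡ 0  ⇒  +1.
|Ram(-7, 190762)| = 2, even; anisotropic at {7, 13}.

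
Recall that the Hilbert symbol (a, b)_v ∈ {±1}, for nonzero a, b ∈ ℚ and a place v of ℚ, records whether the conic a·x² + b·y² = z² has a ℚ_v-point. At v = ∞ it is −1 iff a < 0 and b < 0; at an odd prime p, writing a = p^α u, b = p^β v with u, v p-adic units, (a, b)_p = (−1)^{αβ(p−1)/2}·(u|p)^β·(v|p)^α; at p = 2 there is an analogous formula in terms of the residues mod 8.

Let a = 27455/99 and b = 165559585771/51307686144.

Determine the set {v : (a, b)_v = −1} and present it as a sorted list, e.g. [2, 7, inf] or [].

(a, b) ≡ (1045, 19) mod (ℚ^×)²; places V = {2, 3, 5, 11, 13, 17, 19, ∞}.
(a,b)_13: α=0, u≡8; β=-2, v≡7 (mod 13); (8|13)=-1, (7|13)=-1; sign (−1)^0·-1^-2·-1^0 = +1.
(a,b)_3: α=-2, u≡1; β=-4, v≡1 (mod 3); (1|3)=+1, (1|3)=+1; sign (−1)^0·+1^-4·+1^-2 = +1.
(a,b)_∞: sgn(1045)=+, sgn(19)=+, so +1.
(a,b)_17: α=2, u≡8; β=6, v≡9 (mod 17); (8|17)=+1, (9|17)=+1; sign (−1)^0·+1^6·+1^2 = +1.
(a,b)_2: α=0, β=-8; u≡5, v≡3 (mod 8); ε(u)ε(v)=0·1, αω(v)=0·1, βω(u)=-8·1; sum ≡ 0  ⇒  +1.
(a,b)_19: α=1, u≡5; β=3, v≡6 (mod 19); (5|19)=+1, (6|19)=+1; sign (−1)^1·+1^3·+1^1 = -1.
(a,b)_11: α=-1, u≡6; β=-4, v≡2 (mod 11); (6|11)=-1, (2|11)=-1; sign (−1)^0·-1^-4·-1^-1 = -1.
(a,b)_5: α=1, u≡4; β=0, v≡4 (mod 5); (4|5)=+1, (4|5)=+1; sign (−1)^0·+1^0·+1^1 = +1.
Ram(1045, 19) = {11, 19}; no ℚ_11-point on the conic.

[11, 19]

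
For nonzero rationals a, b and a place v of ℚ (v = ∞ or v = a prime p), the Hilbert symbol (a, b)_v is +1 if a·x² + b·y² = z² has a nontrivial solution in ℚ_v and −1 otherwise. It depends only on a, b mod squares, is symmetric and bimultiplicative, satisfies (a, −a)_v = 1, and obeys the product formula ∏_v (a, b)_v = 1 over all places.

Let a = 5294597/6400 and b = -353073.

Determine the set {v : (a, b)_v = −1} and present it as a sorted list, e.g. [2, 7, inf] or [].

(a, b) ≡ (893, -353073) mod (ℚ^×)²; places V = {2, 3, 5, 7, 11, 17, 19, 23, 43, 47, ∞}.
(a,b)_3: α=0, u≡2; β=1, v≡2 (mod 3); (2|3)=-1, (2|3)=-1; sign (−1)^0·-1^1·-1^0 = -1.
(a,b)_43: α=0, u≡42; β=1, v≡2 (mod 43); (42|43)=-1, (2|43)=-1; sign (−1)^0·-1^1·-1^0 = -1.
(a,b)_19: α=1, u≡16; β=0, v≡4 (mod 19); (16|19)=+1, (4|19)=+1; sign (−1)^0·+1^0·+1^1 = +1.
(a,b)_17: α=0, u≡4; β=1, v≡5 (mod 17); (4|17)=+1, (5|17)=-1; sign (−1)^0·+1^1·-1^0 = +1.
(a,b)_∞: sgn(893)=+, sgn(-353073)=−, so +1.
(a,b)_47: α=1, u≡46; β=0, v≡38 (mod 47); (46|47)=-1, (38|47)=-1; sign (−1)^0·-1^0·-1^1 = -1.
(a,b)_23: α=0, u≡11; β=1, v≡13 (mod 23); (11|23)=-1, (13|23)=+1; sign (−1)^0·-1^1·+1^0 = -1.
(a,b)_2: α=-8, β=0; u≡5, v≡7 (mod 8); ε(u)ε(v)=0·1, αω(v)=-8·0, βω(u)=0·1; sum ≡ 0  ⇒  +1.
(a,b)_5: α=-2, u≡2; β=0, v≡2 (mod 5); (2|5)=-1, (2|5)=-1; sign (−1)^0·-1^0·-1^-2 = +1.
(a,b)_7: α=2, u≡4; β=1, v≡3 (mod 7); (4|7)=+1, (3|7)=-1; sign (−1)^0·+1^1·-1^2 = +1.
(a,b)_11: α=2, u≡6; β=0, v≡5 (mod 11); (6|11)=-1, (5|11)=+1; sign (−1)^0·-1^0·+1^2 = +1.
|Ram(893, -353073)| = 4, even; anisotropic at {3, 23, 43, 47}.

[3, 23, 43, 47]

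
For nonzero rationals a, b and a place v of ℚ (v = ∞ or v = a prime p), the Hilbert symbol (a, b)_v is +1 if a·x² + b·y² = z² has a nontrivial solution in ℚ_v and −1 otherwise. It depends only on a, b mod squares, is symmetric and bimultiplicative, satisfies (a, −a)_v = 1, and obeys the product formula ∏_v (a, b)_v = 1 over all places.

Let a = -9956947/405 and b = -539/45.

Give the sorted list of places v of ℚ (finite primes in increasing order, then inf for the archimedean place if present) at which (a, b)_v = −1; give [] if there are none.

Mod squares: a ≡ -20735, b ≡ -55. Check v ∈ {∞, 2, 3, 5, 7, 11, 13, 29}.
v=3: a=3^-4·(≡1), b=3^-2·(≡2) mod 3; (1|3)=+1, (2|3)=-1; (−1)^{-4·-2·1}·(+1)^-2·(-1)^-4 = +1.
v=7: a=7^4·(≡3), b=7^2·(≡1) mod 7; (3|7)=-1, (1|7)=+1; (−1)^{4·2·3}·(-1)^2·(+1)^4 = +1.
v=11: a=11^1·(≡10), b=11^1·(≡6) mod 11; (10|11)=-1, (6|11)=-1; (−1)^{1·1·5}·(-1)^1·(-1)^1 = -1.
v=13: a=13^1·(≡1), b=13^0·(≡12) mod 13; (1|13)=+1, (12|13)=+1; (−1)^{1·0·6}·(+1)^0·(+1)^1 = +1.
v=29: a=29^1·(≡12), b=29^0·(≡8) mod 29; (12|29)=-1, (8|29)=-1; (−1)^{1·0·14}·(-1)^0·(-1)^1 = -1.
v=5: a=5^-1·(≡3), b=5^-1·(≡4) mod 5; (3|5)=-1, (4|5)=+1; (−1)^{-1·-1·2}·(-1)^-1·(+1)^-1 = -1.
v=2: v_2(a)=0, v_2(b)=0; units ≡ 1, 1 (mod 8); ε·ε+αω+βω = 0·0+0·0+0·0 ≡ 0  ⇒  (a,b)_2 = +1.
v=∞: -20735 < 0 and -55 < 0  ⇒  (a,b)_∞ = -1.
(-20735, -55 / ℚ) ramifies at {5, 11, 29, ∞}: a division algebra.

[5, 11, 29, inf]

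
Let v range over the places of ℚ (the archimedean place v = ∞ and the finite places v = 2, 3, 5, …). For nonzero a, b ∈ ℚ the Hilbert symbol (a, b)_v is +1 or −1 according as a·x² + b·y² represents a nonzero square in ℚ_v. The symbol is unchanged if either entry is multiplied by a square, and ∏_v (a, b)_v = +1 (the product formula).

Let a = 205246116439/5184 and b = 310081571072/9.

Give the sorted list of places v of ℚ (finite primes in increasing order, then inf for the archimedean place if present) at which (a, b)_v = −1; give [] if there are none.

(a, b) ≡ (676039, 29393) mod (ℚ^×)²; places V = {2, 3, 7, 13, 17, 19, 23, 29, ∞}.
(a,b)_19: α=3, u≡10; β=1, v≡3 (mod 19); (10|19)=-1, (3|19)=-1; sign (−1)^1·-1^1·-1^3 = -1.
(a,b)_2: α=-6, β=8; u≡7, v≡1 (mod 8); ε(u)ε(v)=1·0, αω(v)=-6·0, βω(u)=8·0; sum ≡ 0  ⇒  +1.
(a,b)_7: α=1, u≡5; β=3, v≡5 (mod 7); (5|7)=-1, (5|7)=-1; sign (−1)^1·-1^3·-1^1 = -1.
(a,b)_13: α=1, u≡1; β=1, v≡1 (mod 13); (1|13)=+1, (1|13)=+1; sign (−1)^0·+1^1·+1^1 = +1.
(a,b)_23: α=1, u≡5; β=0, v≡10 (mod 23); (5|23)=-1, (10|23)=-1; sign (−1)^0·-1^0·-1^1 = -1.
(a,b)_17: α=1, u≡8; β=1, v≡7 (mod 17); (8|17)=+1, (7|17)=-1; sign (−1)^0·+1^1·-1^1 = -1.
(a,b)_∞: sgn(676039)=+, sgn(29393)=+, so +1.
(a,b)_29: α=2, u≡25; β=2, v≡22 (mod 29); (25|29)=+1, (22|29)=+1; sign (−1)^0·+1^2·+1^2 = +1.
(a,b)_3: α=-4, u≡1; β=-2, v≡2 (mod 3); (1|3)=+1, (2|3)=-1; sign (−1)^0·+1^-2·-1^-4 = +1.
Ram(676039, 29393) = {7, 17, 19, 23}; no ℚ_7-point on the conic.

[7, 17, 19, 23]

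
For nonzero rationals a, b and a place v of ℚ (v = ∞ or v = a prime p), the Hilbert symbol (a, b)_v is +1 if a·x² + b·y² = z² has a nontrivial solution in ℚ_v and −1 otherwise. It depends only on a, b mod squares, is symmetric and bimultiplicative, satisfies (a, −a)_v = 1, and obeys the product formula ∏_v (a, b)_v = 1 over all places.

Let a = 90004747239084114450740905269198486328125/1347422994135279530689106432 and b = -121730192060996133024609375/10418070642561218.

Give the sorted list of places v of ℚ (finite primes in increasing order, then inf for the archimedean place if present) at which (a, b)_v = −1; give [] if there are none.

[2, 3]

(a, b) ≡ (186, -1054) mod (ℚ^×)²; places V = {2, 3, 5, 7, 11, 13, 17, 19, 31, ∞}.
(a,b)_19: α=-6, u≡10; β=-4, v≡12 (mod 19); (10|19)=-1, (12|19)=-1; sign (−1)^0·-1^-4·-1^-6 = +1.
(a,b)_3: α=7, u≡2; β=6, v≡2 (mod 3); (2|3)=-1, (2|3)=-1; sign (−1)^0·-1^6·-1^7 = -1.
(a,b)_13: α=-12, u≡1; β=-8, v≡10 (mod 13); (1|13)=+1, (10|13)=+1; sign (−1)^0·+1^-8·+1^-12 = +1.
(a,b)_11: α=2, u≡2; β=2, v≡6 (mod 11); (2|11)=-1, (6|11)=-1; sign (−1)^0·-1^2·-1^2 = +1.
(a,b)_31: α=5, u≡13; β=3, v≡28 (mod 31); (13|31)=-1, (28|31)=+1; sign (−1)^1·-1^3·+1^5 = +1.
(a,b)_∞: sgn(186)=+, sgn(-1054)=−, so +1.
(a,b)_2: α=-9, β=-1; u≡5, v≡1 (mod 8); ε(u)ε(v)=0·0, αω(v)=-9·0, βω(u)=-1·1; sum ≡ 1  ⇒  -1.
(a,b)_7: α=-4, u≡1; β=-2, v≡5 (mod 7); (1|7)=+1, (5|7)=-1; sign (−1)^0·+1^-2·-1^-4 = +1.
(a,b)_17: α=16, u≡1; β=9, v≡10 (mod 17); (1|17)=+1, (10|17)=-1; sign (−1)^0·+1^9·-1^16 = +1.
(a,b)_5: α=12, u≡1; β=8, v≡4 (mod 5); (1|5)=+1, (4|5)=+1; sign (−1)^0·+1^8·+1^12 = +1.
(186, -1054 / ℚ) ramifies at {2, 3}: a division algebra.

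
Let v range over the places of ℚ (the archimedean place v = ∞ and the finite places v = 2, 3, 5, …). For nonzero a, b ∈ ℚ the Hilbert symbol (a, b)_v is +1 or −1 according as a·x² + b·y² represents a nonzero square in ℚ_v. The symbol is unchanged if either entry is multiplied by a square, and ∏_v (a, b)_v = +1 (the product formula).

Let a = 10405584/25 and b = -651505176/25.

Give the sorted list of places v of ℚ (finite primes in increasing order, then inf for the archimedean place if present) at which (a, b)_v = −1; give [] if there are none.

[2, 31]

Mod squares: a ≡ 8029, b ≡ -369334. Check v ∈ {∞, 2, 3, 5, 7, 23, 31, 37}.
v=5: a=5^-2·(≡4), b=5^-2·(≡4) mod 5; (4|5)=+1, (4|5)=+1; (−1)^{-2·-2·2}·(+1)^-2·(+1)^-2 = +1.
v=31: a=31^1·(≡11), b=31^1·(≡26) mod 31; (11|31)=-1, (26|31)=-1; (−1)^{1·1·15}·(-1)^1·(-1)^1 = -1.
v=37: a=37^1·(≡22), b=37^1·(≡8) mod 37; (22|37)=-1, (8|37)=-1; (−1)^{1·1·18}·(-1)^1·(-1)^1 = +1.
v=7: a=7^1·(≡5), b=7^3·(≡1) mod 7; (5|7)=-1, (1|7)=+1; (−1)^{1·3·3}·(-1)^3·(+1)^1 = +1.
v=3: a=3^4·(≡1), b=3^2·(≡2) mod 3; (1|3)=+1, (2|3)=-1; (−1)^{4·2·1}·(+1)^2·(-1)^4 = +1.
v=2: v_2(a)=4, v_2(b)=3; units ≡ 5, 5 (mod 8); ε·ε+αω+βω = 0·0+4·1+3·1 ≡ 1  ⇒  (a,b)_2 = -1.
v=23: a=23^0·(≡8), b=23^1·(≡14) mod 23; (8|23)=+1, (14|23)=-1; (−1)^{0·1·11}·(+1)^1·(-1)^0 = +1.
v=∞: 8029 > 0 and -369334 < 0  ⇒  (a,b)_∞ = +1.
(8029, -369334 / ℚ) ramifies at {2, 31}: a division algebra.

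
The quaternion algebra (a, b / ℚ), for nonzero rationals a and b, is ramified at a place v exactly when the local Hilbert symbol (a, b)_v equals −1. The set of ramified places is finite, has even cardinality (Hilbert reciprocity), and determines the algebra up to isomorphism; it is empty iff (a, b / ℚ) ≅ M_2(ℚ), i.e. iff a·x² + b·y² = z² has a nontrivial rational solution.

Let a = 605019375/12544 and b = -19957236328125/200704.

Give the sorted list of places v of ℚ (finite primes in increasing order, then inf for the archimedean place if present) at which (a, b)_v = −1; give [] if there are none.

[2, 37]

(a, b) ≡ (11951, -629) mod (ℚ^×)²; places V = {2, 3, 5, 7, 17, 19, 37, ∞}.
(a,b)_19: α=1, u≡14; β=2, v≡17 (mod 19); (14|19)=-1, (17|19)=+1; sign (−1)^0·-1^2·+1^1 = +1.
(a,b)_2: α=-8, β=-12; u≡7, v≡3 (mod 8); ε(u)ε(v)=1·1, αω(v)=-8·1, βω(u)=-12·0; sum ≡ 1  ⇒  -1.
(a,b)_37: α=1, u≡21; β=1, v≡15 (mod 37); (21|37)=+1, (15|37)=-1; sign (−1)^0·+1^1·-1^1 = -1.
(a,b)_3: α=4, u≡2; β=2, v≡1 (mod 3); (2|3)=-1, (1|3)=+1; sign (−1)^0·-1^2·+1^4 = +1.
(a,b)_5: α=4, u≡4; β=10, v≡1 (mod 5); (4|5)=+1, (1|5)=+1; sign (−1)^0·+1^10·+1^4 = +1.
(a,b)_7: α=-2, u≡4; β=-2, v≡2 (mod 7); (4|7)=+1, (2|7)=+1; sign (−1)^0·+1^-2·+1^-2 = +1.
(a,b)_∞: sgn(11951)=+, sgn(-629)=−, so +1.
(a,b)_17: α=1, u≡3; β=1, v≡7 (mod 17); (3|17)=-1, (7|17)=-1; sign (−1)^0·-1^1·-1^1 = +1.
|Ram(11951, -629)| = 2, even; anisotropic at {2, 37}.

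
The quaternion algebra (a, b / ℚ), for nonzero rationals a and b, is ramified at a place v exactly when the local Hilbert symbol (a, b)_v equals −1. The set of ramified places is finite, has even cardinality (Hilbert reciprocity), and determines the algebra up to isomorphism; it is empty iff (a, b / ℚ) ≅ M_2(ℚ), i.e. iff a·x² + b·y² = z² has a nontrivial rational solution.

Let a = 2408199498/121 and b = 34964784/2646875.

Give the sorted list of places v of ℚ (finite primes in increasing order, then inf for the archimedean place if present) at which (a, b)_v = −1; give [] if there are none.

Mod squares: a ≡ 56202, b ≡ 1785. Check v ∈ {∞, 2, 3, 5, 7, 11, 17, 19, 23, 29}.
v=3: a=3^5·(≡2), b=3^5·(≡1) mod 3; (2|3)=-1, (1|3)=+1; (−1)^{5·5·1}·(-1)^5·(+1)^5 = +1.
v=23: a=23^2·(≡3), b=23^2·(≡11) mod 23; (3|23)=+1, (11|23)=-1; (−1)^{2·2·11}·(+1)^2·(-1)^2 = +1.
v=19: a=19^1·(≡2), b=19^0·(≡18) mod 19; (2|19)=-1, (18|19)=-1; (−1)^{1·0·9}·(-1)^0·(-1)^1 = -1.
v=∞: 56202 > 0 and 1785 > 0  ⇒  (a,b)_∞ = +1.
v=17: a=17^1·(≡2), b=17^1·(≡14) mod 17; (2|17)=+1, (14|17)=-1; (−1)^{1·1·8}·(+1)^1·(-1)^1 = -1.
v=2: v_2(a)=1, v_2(b)=4; units ≡ 5, 1 (mod 8); ε·ε+αω+βω = 0·0+1·0+4·1 ≡ 0  ⇒  (a,b)_2 = +1.
v=11: a=11^-2·(≡1), b=11^-2·(≡9) mod 11; (1|11)=+1, (9|11)=+1; (−1)^{-2·-2·5}·(+1)^-2·(+1)^-2 = +1.
v=29: a=29^1·(≡13), b=29^0·(≡4) mod 29; (13|29)=+1, (4|29)=+1; (−1)^{1·0·14}·(+1)^0·(+1)^1 = +1.
v=7: a=7^0·(≡6), b=7^-1·(≡6) mod 7; (6|7)=-1, (6|7)=-1; (−1)^{0·-1·3}·(-1)^-1·(-1)^0 = -1.
v=5: a=5^0·(≡3), b=5^-5·(≡2) mod 5; (3|5)=-1, (2|5)=-1; (−1)^{0·-5·2}·(-1)^-5·(-1)^0 = -1.
(56202, 1785 / ℚ) ramifies at {5, 7, 17, 19}: a division algebra.

[5, 7, 17, 19]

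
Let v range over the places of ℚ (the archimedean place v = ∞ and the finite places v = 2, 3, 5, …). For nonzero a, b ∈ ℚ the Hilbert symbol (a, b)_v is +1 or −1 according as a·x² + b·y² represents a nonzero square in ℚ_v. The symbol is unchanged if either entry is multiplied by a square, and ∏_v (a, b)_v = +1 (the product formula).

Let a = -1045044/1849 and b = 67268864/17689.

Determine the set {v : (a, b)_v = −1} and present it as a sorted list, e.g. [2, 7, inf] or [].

(a, b) ≡ (-29029, 262769) mod (ℚ^×)²; places V = {2, 3, 7, 11, 13, 17, 19, 29, 41, 43, ∞}.
(a,b)_11: α=1, u≡3; β=0, v≡3 (mod 11); (3|11)=+1, (3|11)=+1; sign (−1)^0·+1^0·+1^1 = +1.
(a,b)_19: α=0, u≡18; β=-2, v≡13 (mod 19); (18|19)=-1, (13|19)=-1; sign (−1)^0·-1^-2·-1^0 = +1.
(a,b)_43: α=-2, u≡28; β=0, v≡22 (mod 43); (28|43)=-1, (22|43)=-1; sign (−1)^0·-1^0·-1^-2 = +1.
(a,b)_41: α=0, u≡32; β=1, v≡30 (mod 41); (32|41)=+1, (30|41)=-1; sign (−1)^0·+1^1·-1^0 = +1.
(a,b)_29: α=1, u≡15; β=1, v≡7 (mod 29); (15|29)=-1, (7|29)=+1; sign (−1)^0·-1^1·+1^1 = -1.
(a,b)_∞: sgn(-29029)=−, sgn(262769)=+, so +1.
(a,b)_13: α=1, u≡10; β=1, v≡11 (mod 13); (10|13)=+1, (11|13)=-1; sign (−1)^0·+1^1·-1^1 = -1.
(a,b)_7: α=1, u≡4; β=-2, v≡3 (mod 7); (4|7)=+1, (3|7)=-1; sign (−1)^0·+1^-2·-1^1 = -1.
(a,b)_17: α=0, u≡5; β=1, v≡8 (mod 17); (5|17)=-1, (8|17)=+1; sign (−1)^0·-1^1·+1^0 = -1.
(a,b)_3: α=2, u≡2; β=0, v≡2 (mod 3); (2|3)=-1, (2|3)=-1; sign (−1)^0·-1^0·-1^2 = +1.
(a,b)_2: α=2, β=8; u≡3, v≡1 (mod 8); ε(u)ε(v)=1·0, αω(v)=2·0, βω(u)=8·1; sum ≡ 0  ⇒  +1.
|Ram(-29029, 262769)| = 4, even; anisotropic at {7, 13, 17, 29}.

[7, 13, 17, 29]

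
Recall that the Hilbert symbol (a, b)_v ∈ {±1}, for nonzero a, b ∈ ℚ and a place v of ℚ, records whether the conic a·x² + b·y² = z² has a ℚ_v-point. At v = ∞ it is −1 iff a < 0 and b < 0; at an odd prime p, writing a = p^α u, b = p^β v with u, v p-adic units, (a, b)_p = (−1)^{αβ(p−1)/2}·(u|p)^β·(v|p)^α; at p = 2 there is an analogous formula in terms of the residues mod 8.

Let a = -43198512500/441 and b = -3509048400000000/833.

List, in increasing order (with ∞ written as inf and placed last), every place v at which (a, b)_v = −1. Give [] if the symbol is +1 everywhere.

(a, b) ≡ (-5, -7293) mod (ℚ^×)²; places V = {2, 3, 5, 7, 11, 13, 17, ∞}.
(a,b)_11: α=2, u≡2; β=3, v≡10 (mod 11); (2|11)=-1, (10|11)=-1; sign (−1)^0·-1^3·-1^2 = -1.
(a,b)_2: α=2, β=10; u≡3, v≡3 (mod 8); ε(u)ε(v)=1·1, αω(v)=2·1, βω(u)=10·1; sum ≡ 1  ⇒  -1.
(a,b)_7: α=-2, u≡2; β=-2, v≡1 (mod 7); (2|7)=+1, (1|7)=+1; sign (−1)^0·+1^-2·+1^-2 = +1.
(a,b)_17: α=0, u≡10; β=-1, v≡16 (mod 17); (10|17)=-1, (16|17)=+1; sign (−1)^0·-1^-1·+1^0 = -1.
(a,b)_13: α=4, u≡2; β=3, v≡6 (mod 13); (2|13)=-1, (6|13)=-1; sign (−1)^0·-1^3·-1^4 = -1.
(a,b)_5: α=5, u≡1; β=8, v≡2 (mod 5); (1|5)=+1, (2|5)=-1; sign (−1)^0·+1^8·-1^5 = -1.
(a,b)_3: α=-2, u≡1; β=1, v≡2 (mod 3); (1|3)=+1, (2|3)=-1; sign (−1)^0·+1^1·-1^-2 = +1.
(a,b)_∞: sgn(-5)=−, sgn(-7293)=−, so -1.
(-5, -7293 / ℚ) ramifies at {2, 5, 11, 13, 17, ∞}: a division algebra.

[2, 5, 11, 13, 17, inf]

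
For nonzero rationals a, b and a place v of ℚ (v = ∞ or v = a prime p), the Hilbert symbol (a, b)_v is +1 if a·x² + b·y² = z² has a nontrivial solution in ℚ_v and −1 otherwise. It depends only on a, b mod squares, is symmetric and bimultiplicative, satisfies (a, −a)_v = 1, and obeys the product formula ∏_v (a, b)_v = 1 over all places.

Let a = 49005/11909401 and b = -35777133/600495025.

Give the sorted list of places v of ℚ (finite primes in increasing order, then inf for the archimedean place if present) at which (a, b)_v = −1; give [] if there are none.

(a, b) ≡ (5, -5453) mod (ℚ^×)²; places V = {2, 3, 5, 7, 11, 13, 17, 19, 29, 41, ∞}.
(a,b)_29: α=-2, u≡22; β=-2, v≡5 (mod 29); (22|29)=+1, (5|29)=+1; sign (−1)^0·+1^-2·+1^-2 = +1.
(a,b)_41: α=0, u≡32; β=1, v≡39 (mod 41); (32|41)=+1, (39|41)=+1; sign (−1)^0·+1^1·+1^0 = +1.
(a,b)_19: α=0, u≡9; β=1, v≡17 (mod 19); (9|19)=+1, (17|19)=+1; sign (−1)^0·+1^1·+1^0 = +1.
(a,b)_3: α=4, u≡2; β=8, v≡1 (mod 3); (2|3)=-1, (1|3)=+1; sign (−1)^0·-1^8·+1^4 = +1.
(a,b)_11: α=2, u≡1; β=0, v≡9 (mod 11); (1|11)=+1, (9|11)=+1; sign (−1)^0·+1^0·+1^2 = +1.
(a,b)_13: α=0, u≡6; β=-4, v≡6 (mod 13); (6|13)=-1, (6|13)=-1; sign (−1)^0·-1^-4·-1^0 = +1.
(a,b)_2: α=0, β=0; u≡5, v≡3 (mod 8); ε(u)ε(v)=0·1, αω(v)=0·1, βω(u)=0·1; sum ≡ 0  ⇒  +1.
(a,b)_7: α=-2, u≡6; β=1, v≡6 (mod 7); (6|7)=-1, (6|7)=-1; sign (−1)^0·-1^1·-1^-2 = -1.
(a,b)_5: α=1, u≡1; β=-2, v≡2 (mod 5); (1|5)=+1, (2|5)=-1; sign (−1)^0·+1^-2·-1^1 = -1.
(a,b)_17: α=-2, u≡11; β=0, v≡1 (mod 17); (11|17)=-1, (1|17)=+1; sign (−1)^0·-1^0·+1^-2 = +1.
(a,b)_∞: sgn(5)=+, sgn(-5453)=−, so +1.
(5, -5453 / ℚ) ramifies at {5, 7}: a division algebra.

[5, 7]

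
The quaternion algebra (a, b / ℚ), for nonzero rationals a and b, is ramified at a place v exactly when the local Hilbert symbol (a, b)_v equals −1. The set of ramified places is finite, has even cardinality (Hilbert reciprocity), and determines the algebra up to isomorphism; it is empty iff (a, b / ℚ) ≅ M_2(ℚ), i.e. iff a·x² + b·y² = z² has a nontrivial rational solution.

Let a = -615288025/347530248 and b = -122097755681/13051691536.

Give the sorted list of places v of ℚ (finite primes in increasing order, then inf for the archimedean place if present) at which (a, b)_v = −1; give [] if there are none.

[2, inf]

Mod squares: a ≡ -2, b ≡ -41. Check v ∈ {∞, 2, 3, 5, 11, 13, 41}.
v=3: a=3^-2·(≡1), b=3^0·(≡1) mod 3; (1|3)=+1, (1|3)=+1; (−1)^{-2·0·1}·(+1)^0·(+1)^-2 = +1.
v=∞: -2 < 0 and -41 < 0  ⇒  (a,b)_∞ = -1.
v=5: a=5^2·(≡3), b=5^0·(≡4) mod 5; (3|5)=-1, (4|5)=+1; (−1)^{2·0·2}·(-1)^0·(+1)^2 = +1.
v=13: a=13^-6·(≡11), b=13^-8·(≡7) mod 13; (11|13)=-1, (7|13)=-1; (−1)^{-6·-8·6}·(-1)^-8·(-1)^-6 = +1.
v=2: v_2(a)=-3, v_2(b)=-4; units ≡ 7, 7 (mod 8); ε·ε+αω+βω = 1·1+-3·0+-4·0 ≡ 1  ⇒  (a,b)_2 = -1.
v=11: a=11^4·(≡5), b=11^6·(≡4) mod 11; (5|11)=+1, (4|11)=+1; (−1)^{4·6·5}·(+1)^6·(+1)^4 = +1.
v=41: a=41^2·(≡5), b=41^3·(≡39) mod 41; (5|41)=+1, (39|41)=+1; (−1)^{2·3·20}·(+1)^3·(+1)^2 = +1.
|Ram(-2, -41)| = 2, even; anisotropic at {2, ∞}.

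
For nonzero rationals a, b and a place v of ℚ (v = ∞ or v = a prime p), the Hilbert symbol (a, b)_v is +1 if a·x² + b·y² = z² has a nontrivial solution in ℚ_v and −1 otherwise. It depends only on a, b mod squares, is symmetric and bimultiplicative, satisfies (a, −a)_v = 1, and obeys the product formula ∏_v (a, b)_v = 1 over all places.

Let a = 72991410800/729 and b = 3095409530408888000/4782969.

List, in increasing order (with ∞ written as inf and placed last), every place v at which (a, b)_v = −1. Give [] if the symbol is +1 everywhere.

[2, 5, 23, 29]

(a, b) ≡ (1508087, 124355) mod (ℚ^×)²; places V = {2, 3, 5, 7, 11, 17, 19, 23, 29, ∞}.
(a,b)_∞: sgn(1508087)=+, sgn(124355)=+, so +1.
(a,b)_17: α=1, u≡6; β=3, v≡7 (mod 17); (6|17)=-1, (7|17)=-1; sign (−1)^0·-1^3·-1^1 = +1.
(a,b)_29: α=1, u≡13; β=2, v≡3 (mod 29); (13|29)=+1, (3|29)=-1; sign (−1)^0·+1^2·-1^1 = -1.
(a,b)_5: α=2, u≡3; β=3, v≡1 (mod 5); (3|5)=-1, (1|5)=+1; sign (−1)^0·-1^3·+1^2 = -1.
(a,b)_19: α=1, u≡10; β=1, v≡1 (mod 19); (10|19)=-1, (1|19)=+1; sign (−1)^1·-1^1·+1^1 = +1.
(a,b)_11: α=2, u≡1; β=3, v≡7 (mod 11); (1|11)=+1, (7|11)=-1; sign (−1)^0·+1^3·-1^2 = +1.
(a,b)_23: α=1, u≡21; β=2, v≡7 (mod 23); (21|23)=-1, (7|23)=-1; sign (−1)^0·-1^2·-1^1 = -1.
(a,b)_3: α=-6, u≡2; β=-14, v≡2 (mod 3); (2|3)=-1, (2|3)=-1; sign (−1)^0·-1^-14·-1^-6 = +1.
(a,b)_2: α=4, β=6; u≡7, v≡3 (mod 8); ε(u)ε(v)=1·1, αω(v)=4·1, βω(u)=6·0; sum ≡ 1  ⇒  -1.
(a,b)_7: α=1, u≡4; β=1, v≡3 (mod 7); (4|7)=+1, (3|7)=-1; sign (−1)^1·+1^1·-1^1 = +1.
(1508087, 124355 / ℚ) ramifies at {2, 5, 23, 29}: a division algebra.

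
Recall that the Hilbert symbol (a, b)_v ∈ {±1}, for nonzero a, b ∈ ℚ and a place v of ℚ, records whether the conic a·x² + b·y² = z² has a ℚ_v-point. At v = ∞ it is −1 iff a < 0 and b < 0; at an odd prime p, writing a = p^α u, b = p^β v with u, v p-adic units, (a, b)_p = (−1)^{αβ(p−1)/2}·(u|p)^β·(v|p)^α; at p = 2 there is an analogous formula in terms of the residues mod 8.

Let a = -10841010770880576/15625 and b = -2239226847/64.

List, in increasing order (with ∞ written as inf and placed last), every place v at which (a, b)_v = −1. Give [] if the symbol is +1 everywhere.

[11, inf]

(a, b) ≡ (-3289, -23) mod (ℚ^×)²; places V = {2, 3, 5, 11, 13, 23, ∞}.
(a,b)_23: α=5, u≡16; β=3, v≡22 (mod 23); (16|23)=+1, (22|23)=-1; sign (−1)^1·+1^3·-1^5 = +1.
(a,b)_11: α=3, u≡9; β=2, v≡7 (mod 11); (9|11)=+1, (7|11)=-1; sign (−1)^0·+1^2·-1^3 = -1.
(a,b)_5: α=-6, u≡4; β=0, v≡2 (mod 5); (4|5)=+1, (2|5)=-1; sign (−1)^0·+1^0·-1^-6 = +1.
(a,b)_3: α=2, u≡2; β=2, v≡1 (mod 3); (2|3)=-1, (1|3)=+1; sign (−1)^0·-1^2·+1^2 = +1.
(a,b)_2: α=6, β=-6; u≡7, v≡1 (mod 8); ε(u)ε(v)=1·0, αω(v)=6·0, βω(u)=-6·0; sum ≡ 0  ⇒  +1.
(a,b)_∞: sgn(-3289)=−, sgn(-23)=−, so -1.
(a,b)_13: α=3, u≡2; β=2, v≡3 (mod 13); (2|13)=-1, (3|13)=+1; sign (−1)^0·-1^2·+1^3 = +1.
Ram(-3289, -23) = {11, ∞}; no ℚ_11-point on the conic.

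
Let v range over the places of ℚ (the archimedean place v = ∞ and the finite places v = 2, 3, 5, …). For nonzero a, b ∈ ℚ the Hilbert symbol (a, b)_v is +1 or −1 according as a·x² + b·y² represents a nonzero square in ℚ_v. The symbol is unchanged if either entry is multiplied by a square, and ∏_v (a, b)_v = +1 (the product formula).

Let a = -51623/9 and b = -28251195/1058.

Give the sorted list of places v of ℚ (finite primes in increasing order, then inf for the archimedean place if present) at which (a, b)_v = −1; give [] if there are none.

(a, b) ≡ (-143, -3990) mod (ℚ^×)²; places V = {2, 3, 5, 7, 11, 13, 17, 19, 23, ∞}.
(a,b)_7: α=0, u≡1; β=3, v≡4 (mod 7); (1|7)=+1, (4|7)=+1; sign (−1)^0·+1^3·+1^0 = +1.
(a,b)_19: α=2, u≡1; β=1, v≡10 (mod 19); (1|19)=+1, (10|19)=-1; sign (−1)^0·+1^1·-1^2 = +1.
(a,b)_5: α=0, u≡3; β=1, v≡2 (mod 5); (3|5)=-1, (2|5)=-1; sign (−1)^0·-1^1·-1^0 = -1.
(a,b)_13: α=1, u≡8; β=0, v≡3 (mod 13); (8|13)=-1, (3|13)=+1; sign (−1)^0·-1^0·+1^1 = +1.
(a,b)_11: α=1, u≡9; β=0, v≡3 (mod 11); (9|11)=+1, (3|11)=+1; sign (−1)^0·+1^0·+1^1 = +1.
(a,b)_2: α=0, β=-1; u≡1, v≡5 (mod 8); ε(u)ε(v)=0·0, αω(v)=0·1, βω(u)=-1·0; sum ≡ 0  ⇒  +1.
(a,b)_17: α=0, u≡12; β=2, v≡3 (mod 17); (12|17)=-1, (3|17)=-1; sign (−1)^0·-1^2·-1^0 = +1.
(a,b)_3: α=-2, u≡1; β=1, v≡2 (mod 3); (1|3)=+1, (2|3)=-1; sign (−1)^0·+1^1·-1^-2 = +1.
(a,b)_∞: sgn(-143)=−, sgn(-3990)=−, so -1.
(a,b)_23: α=0, u≡9; β=-2, v≡2 (mod 23); (9|23)=+1, (2|23)=+1; sign (−1)^0·+1^-2·+1^0 = +1.
(-143, -3990 / ℚ) ramifies at {5, ∞}: a division algebra.

[5, inf]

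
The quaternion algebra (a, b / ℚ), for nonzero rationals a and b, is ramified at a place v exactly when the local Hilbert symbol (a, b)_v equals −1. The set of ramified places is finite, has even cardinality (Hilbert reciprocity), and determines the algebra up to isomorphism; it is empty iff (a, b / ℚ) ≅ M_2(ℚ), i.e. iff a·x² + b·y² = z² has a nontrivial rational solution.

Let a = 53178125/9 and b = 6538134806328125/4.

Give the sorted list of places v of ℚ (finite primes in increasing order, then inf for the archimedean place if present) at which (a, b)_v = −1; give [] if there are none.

[5, 7, 13, 17]

Mod squares: a ≡ 85085, b ≡ 5. Check v ∈ {∞, 2, 3, 5, 7, 11, 13, 17}.
v=3: a=3^-2·(≡2), b=3^0·(≡2) mod 3; (2|3)=-1, (2|3)=-1; (−1)^{-2·0·1}·(-1)^0·(-1)^-2 = +1.
v=∞: 85085 > 0 and 5 > 0  ⇒  (a,b)_∞ = +1.
v=2: v_2(a)=0, v_2(b)=-2; units ≡ 5, 5 (mod 8); ε·ε+αω+βω = 0·0+0·1+-2·1 ≡ 0  ⇒  (a,b)_2 = +1.
v=7: a=7^1·(≡3), b=7^2·(≡3) mod 7; (3|7)=-1, (3|7)=-1; (−1)^{1·2·3}·(-1)^2·(-1)^1 = -1.
v=11: a=11^1·(≡2), b=11^2·(≡3) mod 11; (2|11)=-1, (3|11)=+1; (−1)^{1·2·5}·(-1)^2·(+1)^1 = +1.
v=13: a=13^1·(≡5), b=13^2·(≡5) mod 13; (5|13)=-1, (5|13)=-1; (−1)^{1·2·6}·(-1)^2·(-1)^1 = -1.
v=5: a=5^5·(≡3), b=5^7·(≡4) mod 5; (3|5)=-1, (4|5)=+1; (−1)^{5·7·2}·(-1)^7·(+1)^5 = -1.
v=17: a=17^1·(≡12), b=17^4·(≡10) mod 17; (12|17)=-1, (10|17)=-1; (−1)^{1·4·8}·(-1)^4·(-1)^1 = -1.
(85085, 5 / ℚ) ramifies at {5, 7, 13, 17}: a division algebra.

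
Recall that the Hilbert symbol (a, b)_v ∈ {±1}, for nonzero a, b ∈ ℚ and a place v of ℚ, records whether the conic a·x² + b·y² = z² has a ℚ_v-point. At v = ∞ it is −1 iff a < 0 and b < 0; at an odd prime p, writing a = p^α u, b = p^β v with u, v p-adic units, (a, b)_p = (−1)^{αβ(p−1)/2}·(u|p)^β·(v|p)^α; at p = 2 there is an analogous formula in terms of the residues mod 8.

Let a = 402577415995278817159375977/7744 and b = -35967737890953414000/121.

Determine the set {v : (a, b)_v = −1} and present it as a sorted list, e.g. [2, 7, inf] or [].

(a, b) ≡ (58497, -324415) mod (ℚ^×)²; places V = {2, 3, 5, 7, 11, 13, 17, 23, 31, 37, ∞}.
(a,b)_37: α=3, u≡7; β=2, v≡28 (mod 37); (7|37)=+1, (28|37)=+1; sign (−1)^0·+1^2·+1^3 = +1.
(a,b)_∞: sgn(58497)=+, sgn(-324415)=−, so +1.
(a,b)_31: α=5, u≡27; β=3, v≡15 (mod 31); (27|31)=-1, (15|31)=-1; sign (−1)^1·-1^3·-1^5 = -1.
(a,b)_13: α=2, u≡9; β=1, v≡6 (mod 13); (9|13)=+1, (6|13)=-1; sign (−1)^0·+1^1·-1^2 = +1.
(a,b)_3: α=7, u≡2; β=6, v≡2 (mod 3); (2|3)=-1, (2|3)=-1; sign (−1)^0·-1^6·-1^7 = -1.
(a,b)_5: α=0, u≡3; β=3, v≡3 (mod 5); (3|5)=-1, (3|5)=-1; sign (−1)^0·-1^3·-1^0 = -1.
(a,b)_11: α=-2, u≡8; β=-2, v≡7 (mod 11); (8|11)=-1, (7|11)=-1; sign (−1)^0·-1^-2·-1^-2 = +1.
(a,b)_23: α=2, u≡6; β=1, v≡11 (mod 23); (6|23)=+1, (11|23)=-1; sign (−1)^0·+1^1·-1^2 = +1.
(a,b)_17: α=5, u≡7; β=2, v≡9 (mod 17); (7|17)=-1, (9|17)=+1; sign (−1)^0·-1^2·+1^5 = +1.
(a,b)_2: α=-6, β=4; u≡1, v≡1 (mod 8); ε(u)ε(v)=0·0, αω(v)=-6·0, βω(u)=4·0; sum ≡ 0  ⇒  +1.
(a,b)_7: α=0, u≡3; β=1, v≡2 (mod 7); (3|7)=-1, (2|7)=+1; sign (−1)^0·-1^1·+1^0 = -1.
Ram(58497, -324415) = {3, 5, 7, 31}; no ℚ_3-point on the conic.

[3, 5, 7, 31]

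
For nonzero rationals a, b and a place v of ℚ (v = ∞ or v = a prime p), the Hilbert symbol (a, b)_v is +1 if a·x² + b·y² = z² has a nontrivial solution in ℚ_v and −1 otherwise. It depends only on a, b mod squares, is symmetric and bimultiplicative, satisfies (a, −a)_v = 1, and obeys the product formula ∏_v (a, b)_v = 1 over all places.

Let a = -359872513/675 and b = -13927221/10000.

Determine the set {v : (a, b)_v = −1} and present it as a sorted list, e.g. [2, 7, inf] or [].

(a, b) ≡ (-182091, -29) mod (ℚ^×)²; places V = {2, 3, 5, 7, 11, 13, 23, 29, ∞}.
(a,b)_13: α=1, u≡2; β=0, v≡10 (mod 13); (2|13)=-1, (10|13)=+1; sign (−1)^0·-1^0·+1^1 = +1.
(a,b)_23: α=1, u≡2; β=0, v≡20 (mod 23); (2|23)=+1, (20|23)=-1; sign (−1)^0·+1^0·-1^1 = -1.
(a,b)_7: α=3, u≡6; β=2, v≡5 (mod 7); (6|7)=-1, (5|7)=-1; sign (−1)^0·-1^2·-1^3 = -1.
(a,b)_29: α=1, u≡10; β=1, v≡25 (mod 29); (10|29)=-1, (25|29)=+1; sign (−1)^0·-1^1·+1^1 = -1.
(a,b)_11: α=2, u≡4; β=2, v≡3 (mod 11); (4|11)=+1, (3|11)=+1; sign (−1)^0·+1^2·+1^2 = +1.
(a,b)_3: α=-3, u≡2; β=4, v≡1 (mod 3); (2|3)=-1, (1|3)=+1; sign (−1)^0·-1^4·+1^-3 = +1.
(a,b)_∞: sgn(-182091)=−, sgn(-29)=−, so -1.
(a,b)_5: α=-2, u≡1; β=-4, v≡4 (mod 5); (1|5)=+1, (4|5)=+1; sign (−1)^0·+1^-4·+1^-2 = +1.
(a,b)_2: α=0, β=-4; u≡5, v≡3 (mod 8); ε(u)ε(v)=0·1, αω(v)=0·1, βω(u)=-4·1; sum ≡ 0  ⇒  +1.
|Ram(-182091, -29)| = 4, even; anisotropic at {7, 23, 29, ∞}.

[7, 23, 29, inf]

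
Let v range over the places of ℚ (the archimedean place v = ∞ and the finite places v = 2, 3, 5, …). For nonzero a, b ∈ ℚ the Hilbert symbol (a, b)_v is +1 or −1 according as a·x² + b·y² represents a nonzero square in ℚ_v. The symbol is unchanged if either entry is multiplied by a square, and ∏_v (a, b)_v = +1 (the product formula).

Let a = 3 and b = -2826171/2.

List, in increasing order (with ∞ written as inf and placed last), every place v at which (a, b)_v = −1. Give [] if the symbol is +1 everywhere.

Mod squares: a ≡ 3, b ≡ -69782. Check v ∈ {∞, 2, 3, 23, 37, 41}.
v=3: a=3^1·(≡1), b=3^4·(≡1) mod 3; (1|3)=+1, (1|3)=+1; (−1)^{1·4·1}·(+1)^4·(+1)^1 = +1.
v=∞: 3 > 0 and -69782 < 0  ⇒  (a,b)_∞ = +1.
v=37: a=37^0·(≡3), b=37^1·(≡11) mod 37; (3|37)=+1, (11|37)=+1; (−1)^{0·1·18}·(+1)^1·(+1)^0 = +1.
v=23: a=23^0·(≡3), b=23^1·(≡6) mod 23; (3|23)=+1, (6|23)=+1; (−1)^{0·1·11}·(+1)^1·(+1)^0 = +1.
v=2: v_2(a)=0, v_2(b)=-1; units ≡ 3, 5 (mod 8); ε·ε+αω+βω = 1·0+0·1+-1·1 ≡ 1  ⇒  (a,b)_2 = -1.
v=41: a=41^0·(≡3), b=41^1·(≡36) mod 41; (3|41)=-1, (36|41)=+1; (−1)^{0·1·20}·(-1)^1·(+1)^0 = -1.
|Ram(3, -69782)| = 2, even; anisotropic at {2, 41}.

[2, 41]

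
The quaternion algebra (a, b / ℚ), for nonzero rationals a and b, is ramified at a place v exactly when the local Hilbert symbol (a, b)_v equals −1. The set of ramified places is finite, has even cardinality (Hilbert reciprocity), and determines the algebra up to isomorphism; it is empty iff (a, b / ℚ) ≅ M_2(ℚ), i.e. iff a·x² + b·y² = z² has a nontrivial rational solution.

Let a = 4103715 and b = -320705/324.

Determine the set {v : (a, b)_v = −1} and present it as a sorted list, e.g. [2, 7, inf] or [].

(a, b) ≡ (33915, -6545) mod (ℚ^×)²; places V = {2, 3, 5, 7, 11, 17, 19, ∞}.
(a,b)_∞: sgn(33915)=+, sgn(-6545)=−, so +1.
(a,b)_5: α=1, u≡3; β=1, v≡1 (mod 5); (3|5)=-1, (1|5)=+1; sign (−1)^0·-1^1·+1^1 = -1.
(a,b)_7: α=1, u≡2; β=3, v≡5 (mod 7); (2|7)=+1, (5|7)=-1; sign (−1)^1·+1^3·-1^1 = +1.
(a,b)_2: α=0, β=-2; u≡3, v≡7 (mod 8); ε(u)ε(v)=1·1, αω(v)=0·0, βω(u)=-2·1; sum ≡ 1  ⇒  -1.
(a,b)_17: α=1, u≡12; β=1, v≡5 (mod 17); (12|17)=-1, (5|17)=-1; sign (−1)^0·-1^1·-1^1 = +1.
(a,b)_19: α=1, u≡12; β=0, v≡15 (mod 19); (12|19)=-1, (15|19)=-1; sign (−1)^0·-1^0·-1^1 = -1.
(a,b)_3: α=1, u≡1; β=-4, v≡1 (mod 3); (1|3)=+1, (1|3)=+1; sign (−1)^0·+1^-4·+1^1 = +1.
(a,b)_11: α=2, u≡2; β=1, v≡10 (mod 11); (2|11)=-1, (10|11)=-1; sign (−1)^0·-1^1·-1^2 = -1.
(33915, -6545 / ℚ) ramifies at {2, 5, 11, 19}: a division algebra.

[2, 5, 11, 19]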